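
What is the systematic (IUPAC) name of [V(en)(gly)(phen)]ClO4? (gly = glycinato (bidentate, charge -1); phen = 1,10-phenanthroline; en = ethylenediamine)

(ethylenediamine)(glycinato)(1,10-phenanthroline)vanadium(II) perchlorate

The 1 perchlorate counter-ion carries a total charge of -1, so each complex ion is 1+.
Ligand charges: 1×glycinato (-1 each), 1×1,10-phenanthroline (neutral), 1×ethylenediamine (neutral); total -1. So V + (-1) = 1+, giving V = +2.
Ligands are named alphabetically: ethylenediamine before glycinato before phenanthroline.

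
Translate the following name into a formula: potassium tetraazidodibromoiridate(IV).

Ligands: 4 azido (N3, -1), 2 bromo (Br, -1). Ligand charge sum = -6.
Charge balance with potassium (+1) requires 1 complex ion per 2 potassium.

K2[IrBr2(N3)4]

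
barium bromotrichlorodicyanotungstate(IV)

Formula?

Ba[WBrCl3(CN)2]

Ligands: 3 chloro (Cl, -1), 1 bromo (Br, -1), 2 cyano (CN, -1). Ligand charge sum = -6.
With W in oxidation state +4, the complex ion is [W...]^2−.
Charge balance with barium (+2) requires 1 complex ion per 1 barium.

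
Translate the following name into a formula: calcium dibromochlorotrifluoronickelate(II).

Ca2[NiBr2ClF3]

Ligands: 2 bromo (Br, -1), 1 chloro (Cl, -1), 3 fluoro (F, -1). Ligand charge sum = -6.
With Ni in oxidation state +2, the complex ion is [Ni...]^4−.
Charge balance with calcium (+2) requires 1 complex ion per 2 calcium.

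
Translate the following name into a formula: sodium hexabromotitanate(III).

Ligands: 6 bromo (Br, -1). Ligand charge sum = -6.
With Ti in oxidation state +3, the complex ion is [Ti...]^3−.
Charge balance with sodium (+1) requires 1 complex ion per 3 sodium.

Na3[TiBr6]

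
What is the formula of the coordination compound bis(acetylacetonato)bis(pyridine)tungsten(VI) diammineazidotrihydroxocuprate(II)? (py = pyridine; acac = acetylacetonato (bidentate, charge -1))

[W(acac)2(py)2][Cu(N3)(NH3)2(OH)3]2

Cation [W…]: ligand charges -2, W(VI) ⇒ ion charge 4+.
Anion [Cu…]: ligand charges -4, Cu(II) ⇒ ion charge 2−.
One 4+ cation requires 2 of the 2− anion.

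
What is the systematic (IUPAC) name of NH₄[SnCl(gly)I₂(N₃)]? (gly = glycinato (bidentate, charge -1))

ammonium azidochloro(glycinato)diiodostannate(IV)

The 1 ammonium counter-ion carries a total charge of +1, so each complex ion is 1−.
Ligand charges: 1×chloro (-1 each), 1×azido (-1 each), 1×glycinato (-1 each), 2×iodo (-1 each); total -5. So Sn + (-5) = 1−, giving Sn = +4.
Ligands are named alphabetically: azido before chloro before glycinato before iodo.
The complex ion is anionic, so tin takes the -ate form stannate(IV).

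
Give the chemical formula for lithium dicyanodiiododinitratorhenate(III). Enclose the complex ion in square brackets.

Li3[Re(CN)2I2(NO3)2]

Ligands: 2 iodo (I, -1), 2 nitrato (NO3, -1), 2 cyano (CN, -1). Ligand charge sum = -6.
Charge balance with lithium (+1) requires 1 complex ion per 3 lithium.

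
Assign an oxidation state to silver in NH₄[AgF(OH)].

+1

1 ammonium outside the brackets (+1 each) → the complex ion is 1−.
Ligand charges: 1×F = -1; 1×OH = -1; sum -2.
Ag + (-2) = 1− ⇒ Ag is +1.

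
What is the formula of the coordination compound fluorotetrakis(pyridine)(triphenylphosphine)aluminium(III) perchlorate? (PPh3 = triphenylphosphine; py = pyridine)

[AlF(PPh3)(py)4](ClO4)2

Ligands: 1 fluoro (F, -1), 1 triphenylphosphine (PPh3, neutral), 4 pyridine (py, neutral). Ligand charge sum = -1.
With Al in oxidation state +3, the complex ion is [Al...]^2+.
Charge balance with perchlorate (-1) requires 1 complex ion per 2 perchlorate.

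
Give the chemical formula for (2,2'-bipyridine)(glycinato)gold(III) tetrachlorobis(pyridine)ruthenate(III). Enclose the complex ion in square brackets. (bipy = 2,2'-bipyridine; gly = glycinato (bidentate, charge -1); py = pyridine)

Cation [Au…]: ligand charges -1, Au(III) ⇒ ion charge 2+.
Anion [Ru…]: ligand charges -4, Ru(III) ⇒ ion charge 1−.

[Au(bipy)(gly)][RuCl4(py)2]2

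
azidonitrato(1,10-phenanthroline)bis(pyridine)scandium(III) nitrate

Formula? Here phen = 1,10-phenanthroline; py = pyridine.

Ligands: 1 1,10-phenanthroline (phen, neutral), 1 nitrato (NO3, -1), 1 azido (N3, -1), 2 pyridine (py, neutral). Ligand charge sum = -2.
With Sc in oxidation state +3, the complex ion is [Sc...]^1+.
Charge balance with nitrate (-1) requires 1 complex ion per 1 nitrate.

[Sc(N3)(NO3)(phen)(py)2]NO3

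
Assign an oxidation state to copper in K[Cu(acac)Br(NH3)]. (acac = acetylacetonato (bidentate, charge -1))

1 potassium outside the brackets (+1 each) → the complex ion is 1−.
Ligand charges: 1×acac = -1; 1×Br = -1; 1×NH3 neutral; sum -2.
Cu + (-2) = 1− ⇒ Cu is +1.

+1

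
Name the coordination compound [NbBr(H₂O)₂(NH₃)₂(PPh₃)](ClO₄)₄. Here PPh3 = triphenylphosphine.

diamminediaquabromo(triphenylphosphine)niobium(V) perchlorate

The 4 perchlorate counter-ions carry a total charge of -4, so each complex ion is 4+.
Ligand charges: 1×triphenylphosphine (neutral), 1×bromo (-1 each), 2×ammine (neutral), 2×aqua (neutral); total -1. So Nb + (-1) = 4+, giving Nb = +5.
Ligands are named alphabetically: ammine before aqua before bromo before triphenylphosphine.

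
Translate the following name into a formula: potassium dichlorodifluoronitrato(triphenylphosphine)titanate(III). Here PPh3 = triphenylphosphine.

Ligands: 1 triphenylphosphine (PPh3, neutral), 2 fluoro (F, -1), 2 chloro (Cl, -1), 1 nitrato (NO3, -1). Ligand charge sum = -5.
Charge balance with potassium (+1) requires 1 complex ion per 2 potassium.

K2[TiCl2F2(NO3)(PPh3)]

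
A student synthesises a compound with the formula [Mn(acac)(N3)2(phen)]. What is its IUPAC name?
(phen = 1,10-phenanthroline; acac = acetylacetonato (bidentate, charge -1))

There is no counter-ion, so the complex is neutral overall.
Ligand charges: 1×1,10-phenanthroline (neutral), 2×azido (-1 each), 1×acetylacetonato (-1 each); total -3. So Mn + (-3) = 0, giving Mn = +3.
Ligands are named alphabetically: acetylacetonato before azido before phenanthroline.

(acetylacetonato)diazido(1,10-phenanthroline)manganese(III)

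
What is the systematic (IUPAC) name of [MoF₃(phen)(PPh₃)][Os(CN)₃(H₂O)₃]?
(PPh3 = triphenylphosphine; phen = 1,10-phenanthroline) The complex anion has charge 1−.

The complex anion is given as 1−; its ligand charges sum to -3, so Os = +2.
A 1:1 salt means the cation carries the equal and opposite charge, 1+.
Cation: ligand charges sum to -3; for the ion to be 1+, Mo = +4.

trifluoro(1,10-phenanthroline)(triphenylphosphine)molybdenum(IV) triaquatricyanoosmate(II)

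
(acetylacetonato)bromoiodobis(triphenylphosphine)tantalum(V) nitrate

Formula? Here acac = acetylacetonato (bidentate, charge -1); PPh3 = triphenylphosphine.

[Ta(acac)BrI(PPh3)2](NO3)2

Ligands: 1 acetylacetonato (acac, -1), 1 bromo (Br, -1), 2 triphenylphosphine (PPh3, neutral), 1 iodo (I, -1). Ligand charge sum = -3.
Charge balance with nitrate (-1) requires 1 complex ion per 2 nitrate.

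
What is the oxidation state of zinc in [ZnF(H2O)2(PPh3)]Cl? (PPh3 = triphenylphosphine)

+2

1 chloride outside the brackets (-1 each) → the complex ion is 1+.
Ligand charges: 1×PPh3 neutral; 1×F = -1; 2×H2O neutral; sum -1.
Zn + (-1) = 1+ ⇒ Zn is +2.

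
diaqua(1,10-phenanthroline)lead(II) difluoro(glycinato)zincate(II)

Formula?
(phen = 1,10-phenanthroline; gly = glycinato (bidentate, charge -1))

[Pb(H2O)2(phen)][ZnF2(gly)]2

Cation [Pb…]: ligand charges 0, Pb(II) ⇒ ion charge 2+.
Anion [Zn…]: ligand charges -3, Zn(II) ⇒ ion charge 1−.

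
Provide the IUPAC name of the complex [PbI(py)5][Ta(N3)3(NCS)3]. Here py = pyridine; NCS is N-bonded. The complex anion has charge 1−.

Both ions are complex: the cation is named first with the plain metal name, the anion second with the -ate form; each ion's ligands are alphabetised independently.
The complex anion is given as 1−; its ligand charges sum to -6, so Ta = +5.
A 1:1 salt means the cation carries the equal and opposite charge, 1+.
Cation: ligand charges sum to -1; for the ion to be 1+, Pb = +2.

iodopentakis(pyridine)lead(II) triazidotriisothiocyanatotantalate(V)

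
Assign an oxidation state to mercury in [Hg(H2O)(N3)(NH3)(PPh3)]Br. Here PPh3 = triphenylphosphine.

+2

1 bromide outside the brackets (-1 each) → the complex ion is 1+.
Ligand charges: 1×N3 = -1; 1×PPh3 neutral; 1×NH3 neutral; 1×H2O neutral; sum -1.
Hg + (-1) = 1+ ⇒ Hg is +2.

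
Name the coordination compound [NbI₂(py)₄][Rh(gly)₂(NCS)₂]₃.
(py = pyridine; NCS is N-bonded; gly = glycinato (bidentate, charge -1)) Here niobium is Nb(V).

Nb is given as +5; the cation's ligand charges sum to -2, so the complex cation is 3+.
With 3 anions per cation, each anion must be 3/3 = 1−.
Anion: ligand charges sum to -4; for the ion to be 1−, Rh = +3.

diiodotetrakis(pyridine)niobium(V) bis(glycinato)diisothiocyanatorhodate(III)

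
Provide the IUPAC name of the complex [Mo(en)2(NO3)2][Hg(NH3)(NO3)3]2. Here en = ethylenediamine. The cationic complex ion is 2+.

bis(ethylenediamine)dinitratomolybdenum(IV) amminetrinitratomercurate(II)

Both ions are complex: the cation is named first with the plain metal name, the anion second with the -ate form; each ion's ligands are alphabetised independently.
The complex cation is given as 2+; its ligand charges sum to -2, so Mo = +4.
With 2 anions per cation, each anion must be 2/2 = 1−.
Anion: ligand charges sum to -3; for the ion to be 1−, Hg = +2.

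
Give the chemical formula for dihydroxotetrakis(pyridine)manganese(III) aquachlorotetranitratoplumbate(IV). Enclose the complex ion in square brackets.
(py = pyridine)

[Mn(OH)2(py)4][PbCl(H2O)(NO3)4]

Cation [Mn…]: ligand charges -2, Mn(III) ⇒ ion charge 1+.
Anion [Pb…]: ligand charges -5, Pb(IV) ⇒ ion charge 1−.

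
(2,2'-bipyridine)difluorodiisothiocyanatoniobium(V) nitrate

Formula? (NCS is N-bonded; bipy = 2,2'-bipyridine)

Ligands: 2 isothiocyanato (NCS, -1), 1 2,2'-bipyridine (bipy, neutral), 2 fluoro (F, -1). Ligand charge sum = -4.
With Nb in oxidation state +5, the complex ion is [Nb...]^1+.
Charge balance with nitrate (-1) requires 1 complex ion per 1 nitrate.

[Nb(bipy)F2(NCS)2]NO3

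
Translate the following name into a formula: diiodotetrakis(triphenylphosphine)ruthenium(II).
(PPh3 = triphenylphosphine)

Ligands: 4 triphenylphosphine (PPh3, neutral), 2 iodo (I, -1). Ligand charge sum = -2.
With Ru in oxidation state +2, the complex ion is [Ru...].

[RuI2(PPh3)4]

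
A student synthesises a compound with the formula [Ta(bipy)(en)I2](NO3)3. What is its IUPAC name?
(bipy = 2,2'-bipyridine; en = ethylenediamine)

(2,2'-bipyridine)(ethylenediamine)diiodotantalum(V) nitrate

The 3 nitrate counter-ions carry a total charge of -3, so each complex ion is 3+.
Ligand charges: 1×2,2'-bipyridine (neutral), 1×ethylenediamine (neutral), 2×iodo (-1 each); total -2. So Ta + (-2) = 3+, giving Ta = +5.
Ligands are named alphabetically: bipyridine before ethylenediamine before iodo.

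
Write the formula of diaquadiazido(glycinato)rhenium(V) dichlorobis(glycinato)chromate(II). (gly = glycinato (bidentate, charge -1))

[Re(gly)(H2O)2(N3)2][CrCl2(gly)2]

Cation [Re…]: ligand charges -3, Re(V) ⇒ ion charge 2+.
Anion [Cr…]: ligand charges -4, Cr(II) ⇒ ion charge 2−.
One 2+ cation balances one 2− anion.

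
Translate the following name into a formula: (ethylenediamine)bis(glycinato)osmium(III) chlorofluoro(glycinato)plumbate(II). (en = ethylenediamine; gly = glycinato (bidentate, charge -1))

[Os(en)(gly)2][PbClF(gly)]

Cation [Os…]: ligand charges -2, Os(III) ⇒ ion charge 1+.
Anion [Pb…]: ligand charges -3, Pb(II) ⇒ ion charge 1−.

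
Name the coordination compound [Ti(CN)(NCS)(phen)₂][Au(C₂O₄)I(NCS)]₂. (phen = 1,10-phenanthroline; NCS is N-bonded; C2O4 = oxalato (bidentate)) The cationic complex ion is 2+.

Both ions are complex: the cation is named first with the plain metal name, the anion second with the -ate form; each ion's ligands are alphabetised independently.
The complex cation is given as 2+; its ligand charges sum to -2, so Ti = +4.
With 2 anions per cation, each anion must be 2/2 = 1−.
Anion: ligand charges sum to -4; for the ion to be 1−, Au = +3.

cyanoisothiocyanatobis(1,10-phenanthroline)titanium(IV) iodoisothiocyanatooxalatoaurate(III)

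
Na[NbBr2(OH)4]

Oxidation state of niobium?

1 sodium outside the brackets (+1 each) → the complex ion is 1−.
Ligand charges: 4×OH = -4; 2×Br = -2; sum -6.
Nb + (-6) = 1− ⇒ Nb is +5.

+5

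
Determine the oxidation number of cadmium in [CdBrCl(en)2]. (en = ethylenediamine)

+2

No counter-ion: the bracketed complex is neutral.
Ligand charges: 2×en neutral; 1×Cl = -1; 1×Br = -1; sum -2.
Cd + (-2) = 0 ⇒ Cd is +2.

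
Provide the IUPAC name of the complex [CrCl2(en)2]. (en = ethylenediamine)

dichlorobis(ethylenediamine)chromium(II)

There is no counter-ion, so the complex is neutral overall.
Ligand charges: 2×chloro (-1 each), 2×ethylenediamine (neutral); total -2. So Cr + (-2) = 0, giving Cr = +2.
Ligands are named alphabetically: chloro before ethylenediamine.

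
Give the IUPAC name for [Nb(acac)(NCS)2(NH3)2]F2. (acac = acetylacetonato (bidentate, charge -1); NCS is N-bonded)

The 2 fluoride counter-ions carry a total charge of -2, so each complex ion is 2+.
Ligand charges: 1×acetylacetonato (-1 each), 2×isothiocyanato (-1 each), 2×ammine (neutral); total -3. So Nb + (-3) = 2+, giving Nb = +5.
Ligands are named alphabetically: acetylacetonato before ammine before isothiocyanato.

(acetylacetonato)diamminediisothiocyanatoniobium(V) fluoride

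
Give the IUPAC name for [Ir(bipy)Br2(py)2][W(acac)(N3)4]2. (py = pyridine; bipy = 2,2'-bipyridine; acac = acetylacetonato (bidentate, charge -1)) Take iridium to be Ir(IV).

Ir is given as +4; the cation's ligand charges sum to -2, so the complex cation is 2+.
With 2 anions per cation, each anion must be 2/2 = 1−.
Anion: ligand charges sum to -5; for the ion to be 1−, W = +4.

(2,2'-bipyridine)dibromobis(pyridine)iridium(IV) (acetylacetonato)tetraazidotungstate(IV)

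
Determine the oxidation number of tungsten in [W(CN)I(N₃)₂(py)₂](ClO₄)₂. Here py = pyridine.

2 perchlorate outside the brackets (-1 each) → the complex ion is 2+.
Ligand charges: 2×py neutral; 2×N3 = -2; 1×I = -1; 1×CN = -1; sum -4.
W + (-4) = 2+ ⇒ W is +6.

+6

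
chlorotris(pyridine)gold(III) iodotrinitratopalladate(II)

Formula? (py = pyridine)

[AuCl(py)3][PdI(NO3)3]

Cation [Au…]: ligand charges -1, Au(III) ⇒ ion charge 2+.
Anion [Pd…]: ligand charges -4, Pd(II) ⇒ ion charge 2−.
One 2+ cation balances one 2− anion.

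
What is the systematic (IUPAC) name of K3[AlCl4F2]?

potassium tetrachlorodifluoroaluminate(III)

The 3 potassium counter-ions carry a total charge of +3, so each complex ion is 3−.
Ligand charges: 2×fluoro (-1 each), 4×chloro (-1 each); total -6. So Al + (-6) = 3−, giving Al = +3.
The complex ion is anionic, so aluminium takes the -ate form aluminate(III).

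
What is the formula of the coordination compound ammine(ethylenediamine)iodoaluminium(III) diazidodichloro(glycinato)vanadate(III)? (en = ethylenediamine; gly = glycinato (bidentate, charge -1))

Cation [Al…]: ligand charges -1, Al(III) ⇒ ion charge 2+.
Anion [V…]: ligand charges -5, V(III) ⇒ ion charge 2−.

[Al(en)I(NH3)][VCl2(gly)(N3)2]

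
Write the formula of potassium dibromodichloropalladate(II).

K2[PdBr2Cl2]

Ligands: 2 chloro (Cl, -1), 2 bromo (Br, -1). Ligand charge sum = -4.
Charge balance with potassium (+1) requires 1 complex ion per 2 potassium.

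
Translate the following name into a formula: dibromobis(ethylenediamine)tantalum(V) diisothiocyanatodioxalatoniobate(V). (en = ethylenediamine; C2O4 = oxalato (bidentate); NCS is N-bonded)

Cation [Ta…]: ligand charges -2, Ta(V) ⇒ ion charge 3+.
Anion [Nb…]: ligand charges -6, Nb(V) ⇒ ion charge 1−.
One 3+ cation requires 3 of the 1− anion.

[TaBr2(en)2][Nb(C2O4)2(NCS)2]3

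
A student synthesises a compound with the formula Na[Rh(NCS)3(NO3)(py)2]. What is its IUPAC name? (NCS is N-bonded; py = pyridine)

The 1 sodium counter-ion carries a total charge of +1, so each complex ion is 1−.
Ligand charges: 1×nitrato (-1 each), 3×isothiocyanato (-1 each), 2×pyridine (neutral); total -4. So Rh + (-4) = 1−, giving Rh = +3.
The complex ion is anionic, so rhodium takes the -ate form rhodate(III).

sodium triisothiocyanatonitratobis(pyridine)rhodate(III)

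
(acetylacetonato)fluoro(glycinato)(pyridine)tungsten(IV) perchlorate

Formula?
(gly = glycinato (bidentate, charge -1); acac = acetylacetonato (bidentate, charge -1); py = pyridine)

Ligands: 1 fluoro (F, -1), 1 glycinato (gly, -1), 1 acetylacetonato (acac, -1), 1 pyridine (py, neutral). Ligand charge sum = -3.
Charge balance with perchlorate (-1) requires 1 complex ion per 1 perchlorate.

[W(acac)F(gly)(py)]ClO4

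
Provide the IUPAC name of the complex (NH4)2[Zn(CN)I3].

ammonium cyanotriiodozincate(II)

The 2 ammonium counter-ions carry a total charge of +2, so each complex ion is 2−.
Ligand charges: 3×iodo (-1 each), 1×cyano (-1 each); total -4. So Zn + (-4) = 2−, giving Zn = +2.
Ligands are named alphabetically: cyano before iodo.
The complex ion is anionic, so zinc takes the -ate form zincate(II).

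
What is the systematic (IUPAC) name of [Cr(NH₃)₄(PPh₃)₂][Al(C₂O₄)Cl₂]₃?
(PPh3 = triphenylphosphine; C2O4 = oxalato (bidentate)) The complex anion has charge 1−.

tetraamminebis(triphenylphosphine)chromium(III) dichlorooxalatoaluminate(III)

Both ions are complex: the cation is named first with the plain metal name, the anion second with the -ate form; each ion's ligands are alphabetised independently.
The complex anion is given as 1−; its ligand charges sum to -4, so Al = +3.
With 3 anions per cation, the cation must be 3×1 = 3+.
Cation: ligand charges sum to 0; for the ion to be 3+, Cr = +3.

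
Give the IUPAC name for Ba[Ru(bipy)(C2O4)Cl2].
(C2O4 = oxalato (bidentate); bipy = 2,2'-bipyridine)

The 1 barium counter-ion carries a total charge of +2, so each complex ion is 2−.
Ligand charges: 1×oxalato (-2 each), 1×2,2'-bipyridine (neutral), 2×chloro (-1 each); total -4. So Ru + (-4) = 2−, giving Ru = +2.
The complex ion is anionic, so ruthenium takes the -ate form ruthenate(II).

barium (2,2'-bipyridine)dichlorooxalatoruthenate(II)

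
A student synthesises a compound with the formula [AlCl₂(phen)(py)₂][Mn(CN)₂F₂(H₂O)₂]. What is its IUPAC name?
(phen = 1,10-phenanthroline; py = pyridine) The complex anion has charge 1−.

Both ions are complex: the cation is named first with the plain metal name, the anion second with the -ate form; each ion's ligands are alphabetised independently.
The complex anion is given as 1−; its ligand charges sum to -4, so Mn = +3.
A 1:1 salt means the cation carries the equal and opposite charge, 1+.
Cation: ligand charges sum to -2; for the ion to be 1+, Al = +3.

dichloro(1,10-phenanthroline)bis(pyridine)aluminium(III) diaquadicyanodifluoromanganate(III)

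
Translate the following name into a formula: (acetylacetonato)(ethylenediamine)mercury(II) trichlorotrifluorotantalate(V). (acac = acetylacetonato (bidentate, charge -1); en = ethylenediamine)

[Hg(acac)(en)][TaCl3F3]

Cation [Hg…]: ligand charges -1, Hg(II) ⇒ ion charge 1+.
Anion [Ta…]: ligand charges -6, Ta(V) ⇒ ion charge 1−.
One 1+ cation balances one 1− anion.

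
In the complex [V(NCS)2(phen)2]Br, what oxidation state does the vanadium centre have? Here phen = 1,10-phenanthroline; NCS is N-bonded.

+3

1 bromide outside the brackets (-1 each) → the complex ion is 1+.
Ligand charges: 2×phen neutral; 2×NCS = -2; sum -2.
V + (-2) = 1+ ⇒ V is +3.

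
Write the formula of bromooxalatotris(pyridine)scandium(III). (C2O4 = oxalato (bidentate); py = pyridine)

Ligands: 1 oxalato (C2O4, -2), 3 pyridine (py, neutral), 1 bromo (Br, -1). Ligand charge sum = -3.
With Sc in oxidation state +3, the complex ion is [Sc...].

[ScBr(C2O4)(py)3]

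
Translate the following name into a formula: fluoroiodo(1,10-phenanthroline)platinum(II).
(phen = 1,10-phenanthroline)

Ligands: 1 iodo (I, -1), 1 fluoro (F, -1), 1 1,10-phenanthroline (phen, neutral). Ligand charge sum = -2.
With Pt in oxidation state +2, the complex ion is [Pt...].

[PtFI(phen)]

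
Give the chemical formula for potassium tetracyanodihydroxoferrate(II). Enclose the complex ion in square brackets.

K4[Fe(CN)4(OH)2]

Ligands: 2 hydroxo (OH, -1), 4 cyano (CN, -1). Ligand charge sum = -6.
With Fe in oxidation state +2, the complex ion is [Fe...]^4−.
Charge balance with potassium (+1) requires 1 complex ion per 4 potassium.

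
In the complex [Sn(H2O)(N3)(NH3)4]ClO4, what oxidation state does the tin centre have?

1 perchlorate outside the brackets (-1 each) → the complex ion is 1+.
Ligand charges: 1×N3 = -1; 1×H2O neutral; 4×NH3 neutral; sum -1.
Sn + (-1) = 1+ ⇒ Sn is +2.

+2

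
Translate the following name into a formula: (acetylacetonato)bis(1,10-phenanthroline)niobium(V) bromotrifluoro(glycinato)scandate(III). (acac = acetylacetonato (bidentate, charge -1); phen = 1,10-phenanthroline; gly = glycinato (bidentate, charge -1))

Cation [Nb…]: ligand charges -1, Nb(V) ⇒ ion charge 4+.
Anion [Sc…]: ligand charges -5, Sc(III) ⇒ ion charge 2−.

[Nb(acac)(phen)2][ScBrF3(gly)]2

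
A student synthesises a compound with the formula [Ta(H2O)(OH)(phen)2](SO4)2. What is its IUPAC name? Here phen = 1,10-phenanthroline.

The 2 sulfate counter-ions carry a total charge of -4, so each complex ion is 4+.
Ligand charges: 1×aqua (neutral), 2×1,10-phenanthroline (neutral), 1×hydroxo (-1 each); total -1. So Ta + (-1) = 4+, giving Ta = +5.
Ligands are named alphabetically: aqua before hydroxo before phenanthroline.

aquahydroxobis(1,10-phenanthroline)tantalum(V) sulfate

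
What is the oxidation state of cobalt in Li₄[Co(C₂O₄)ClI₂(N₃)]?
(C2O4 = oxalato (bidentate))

+2

4 lithium outside the brackets (+1 each) → the complex ion is 4−.
Ligand charges: 2×I = -2; 1×Cl = -1; 1×C2O4 = -2; 1×N3 = -1; sum -6.
Co + (-6) = 4− ⇒ Co is +2.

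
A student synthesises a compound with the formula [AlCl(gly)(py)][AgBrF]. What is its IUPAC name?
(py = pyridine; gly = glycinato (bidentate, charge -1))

chloro(glycinato)(pyridine)aluminium(III) bromofluoroargentate(I)

Both ions are complex: the cation is named first with the plain metal name, the anion second with the -ate form; each ion's ligands are alphabetised independently.
Aluminium is always +3 in its complexes; the cation's ligand charges sum to -2, so the complex cation is 1+.
A 1:1 salt means the anion carries the equal and opposite charge, 1−.
Anion: ligand charges sum to -2; for the ion to be 1−, Ag = +1.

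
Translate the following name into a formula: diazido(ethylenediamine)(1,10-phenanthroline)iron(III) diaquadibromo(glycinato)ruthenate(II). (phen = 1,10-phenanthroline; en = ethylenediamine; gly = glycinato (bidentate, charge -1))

[Fe(en)(N3)2(phen)][RuBr2(gly)(H2O)2]

Cation [Fe…]: ligand charges -2, Fe(III) ⇒ ion charge 1+.
Anion [Ru…]: ligand charges -3, Ru(II) ⇒ ion charge 1−.
One 1+ cation balances one 1− anion.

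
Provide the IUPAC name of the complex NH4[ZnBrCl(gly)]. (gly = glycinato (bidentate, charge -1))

ammonium bromochloro(glycinato)zincate(II)

The 1 ammonium counter-ion carries a total charge of +1, so each complex ion is 1−.
Ligand charges: 1×bromo (-1 each), 1×glycinato (-1 each), 1×chloro (-1 each); total -3. So Zn + (-3) = 1−, giving Zn = +2.
Ligands are named alphabetically: bromo before chloro before glycinato.
The complex ion is anionic, so zinc takes the -ate form zincate(II).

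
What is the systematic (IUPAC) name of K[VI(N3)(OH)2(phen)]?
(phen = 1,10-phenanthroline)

potassium azidodihydroxoiodo(1,10-phenanthroline)vanadate(III)

The 1 potassium counter-ion carries a total charge of +1, so each complex ion is 1−.
Ligand charges: 1×1,10-phenanthroline (neutral), 1×iodo (-1 each), 1×azido (-1 each), 2×hydroxo (-1 each); total -4. So V + (-4) = 1−, giving V = +3.
The complex ion is anionic, so vanadium takes the -ate form vanadate(III).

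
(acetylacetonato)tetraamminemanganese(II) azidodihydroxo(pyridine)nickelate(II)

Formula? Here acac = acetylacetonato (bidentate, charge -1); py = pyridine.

[Mn(acac)(NH3)4][Ni(N3)(OH)2(py)]

Cation [Mn…]: ligand charges -1, Mn(II) ⇒ ion charge 1+.
Anion [Ni…]: ligand charges -3, Ni(II) ⇒ ion charge 1−.
One 1+ cation balances one 1− anion.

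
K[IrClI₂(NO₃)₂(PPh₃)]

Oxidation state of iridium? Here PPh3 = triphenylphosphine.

1 potassium outside the brackets (+1 each) → the complex ion is 1−.
Ligand charges: 2×NO3 = -2; 2×I = -2; 1×Cl = -1; 1×PPh3 neutral; sum -5.
Ir + (-5) = 1− ⇒ Ir is +4.

+4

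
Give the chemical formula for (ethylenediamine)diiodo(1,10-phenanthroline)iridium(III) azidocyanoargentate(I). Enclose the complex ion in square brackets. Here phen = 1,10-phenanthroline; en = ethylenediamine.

[Ir(en)I2(phen)][Ag(CN)(N3)]

Cation [Ir…]: ligand charges -2, Ir(III) ⇒ ion charge 1+.
Anion [Ag…]: ligand charges -2, Ag(I) ⇒ ion charge 1−.
One 1+ cation balances one 1− anion.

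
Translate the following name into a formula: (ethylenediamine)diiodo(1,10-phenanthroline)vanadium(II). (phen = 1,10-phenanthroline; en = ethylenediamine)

Ligands: 1 1,10-phenanthroline (phen, neutral), 1 ethylenediamine (en, neutral), 2 iodo (I, -1). Ligand charge sum = -2.
With V in oxidation state +2, the complex ion is [V...].

[V(en)I2(phen)]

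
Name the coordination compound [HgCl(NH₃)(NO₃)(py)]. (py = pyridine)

amminechloronitrato(pyridine)mercury(II)

There is no counter-ion, so the complex is neutral overall.
Ligand charges: 1×nitrato (-1 each), 1×pyridine (neutral), 1×ammine (neutral), 1×chloro (-1 each); total -2. So Hg + (-2) = 0, giving Hg = +2.
Ligands are named alphabetically: ammine before chloro before nitrato before pyridine.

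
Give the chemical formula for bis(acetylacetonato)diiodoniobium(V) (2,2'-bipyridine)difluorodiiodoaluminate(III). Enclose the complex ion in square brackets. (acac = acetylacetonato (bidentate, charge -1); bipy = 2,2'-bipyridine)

Cation [Nb…]: ligand charges -4, Nb(V) ⇒ ion charge 1+.
Anion [Al…]: ligand charges -4, Al(III) ⇒ ion charge 1−.
One 1+ cation balances one 1− anion.

[Nb(acac)2I2][Al(bipy)F2I2]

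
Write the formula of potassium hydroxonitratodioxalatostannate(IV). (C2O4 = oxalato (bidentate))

Ligands: 1 hydroxo (OH, -1), 1 nitrato (NO3, -1), 2 oxalato (C2O4, -2). Ligand charge sum = -6.
Charge balance with potassium (+1) requires 1 complex ion per 2 potassium.

K2[Sn(C2O4)2(NO3)(OH)]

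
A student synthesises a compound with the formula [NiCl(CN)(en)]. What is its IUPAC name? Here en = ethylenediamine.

chlorocyano(ethylenediamine)nickel(II)

There is no counter-ion, so the complex is neutral overall.
Ligand charges: 1×chloro (-1 each), 1×cyano (-1 each), 1×ethylenediamine (neutral); total -2. So Ni + (-2) = 0, giving Ni = +2.
Ligands are named alphabetically: chloro before cyano before ethylenediamine.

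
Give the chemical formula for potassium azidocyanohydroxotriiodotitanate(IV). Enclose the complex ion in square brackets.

Ligands: 1 azido (N3, -1), 1 cyano (CN, -1), 1 hydroxo (OH, -1), 3 iodo (I, -1). Ligand charge sum = -6.
With Ti in oxidation state +4, the complex ion is [Ti...]^2−.
Charge balance with potassium (+1) requires 1 complex ion per 2 potassium.

K2[Ti(CN)I3(N3)(OH)]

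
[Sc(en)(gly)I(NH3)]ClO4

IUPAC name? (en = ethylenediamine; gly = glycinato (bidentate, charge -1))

The 1 perchlorate counter-ion carries a total charge of -1, so each complex ion is 1+.
Ligand charges: 1×iodo (-1 each), 1×ethylenediamine (neutral), 1×glycinato (-1 each), 1×ammine (neutral); total -2. So Sc + (-2) = 1+, giving Sc = +3.
Ligands are named alphabetically: ammine before ethylenediamine before glycinato before iodo.

ammine(ethylenediamine)(glycinato)iodoscandium(III) perchlorate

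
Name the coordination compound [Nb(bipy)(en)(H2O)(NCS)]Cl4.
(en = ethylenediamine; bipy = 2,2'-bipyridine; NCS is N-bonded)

aqua(2,2'-bipyridine)(ethylenediamine)isothiocyanatoniobium(V) chloride

The 4 chloride counter-ions carry a total charge of -4, so each complex ion is 4+.
Ligand charges: 1×ethylenediamine (neutral), 1×2,2'-bipyridine (neutral), 1×aqua (neutral), 1×isothiocyanato (-1 each); total -1. So Nb + (-1) = 4+, giving Nb = +5.
Ligands are named alphabetically: aqua before bipyridine before ethylenediamine before isothiocyanato.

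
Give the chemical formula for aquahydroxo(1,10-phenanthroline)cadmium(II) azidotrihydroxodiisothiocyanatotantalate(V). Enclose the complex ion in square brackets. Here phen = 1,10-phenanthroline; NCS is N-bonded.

Cation [Cd…]: ligand charges -1, Cd(II) ⇒ ion charge 1+.
Anion [Ta…]: ligand charges -6, Ta(V) ⇒ ion charge 1−.
One 1+ cation balances one 1− anion.

[Cd(H2O)(OH)(phen)][Ta(N3)(NCS)2(OH)3]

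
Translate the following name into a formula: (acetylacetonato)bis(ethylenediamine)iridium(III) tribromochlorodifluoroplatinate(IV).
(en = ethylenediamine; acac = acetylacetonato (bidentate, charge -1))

Cation [Ir…]: ligand charges -1, Ir(III) ⇒ ion charge 2+.
Anion [Pt…]: ligand charges -6, Pt(IV) ⇒ ion charge 2−.
One 2+ cation balances one 2− anion.

[Ir(acac)(en)2][PtBr3ClF2]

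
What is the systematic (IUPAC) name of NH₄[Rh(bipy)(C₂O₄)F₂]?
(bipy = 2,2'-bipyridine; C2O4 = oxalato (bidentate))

The 1 ammonium counter-ion carries a total charge of +1, so each complex ion is 1−.
Ligand charges: 1×2,2'-bipyridine (neutral), 1×oxalato (-2 each), 2×fluoro (-1 each); total -4. So Rh + (-4) = 1−, giving Rh = +3.
Ligands are named alphabetically: bipyridine before fluoro before oxalato.
The complex ion is anionic, so rhodium takes the -ate form rhodate(III).

ammonium (2,2'-bipyridine)difluorooxalatorhodate(III)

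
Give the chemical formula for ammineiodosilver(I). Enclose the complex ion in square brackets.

Ligands: 1 iodo (I, -1), 1 ammine (NH3, neutral). Ligand charge sum = -1.
With Ag in oxidation state +1, the complex ion is [Ag...].

[AgI(NH3)]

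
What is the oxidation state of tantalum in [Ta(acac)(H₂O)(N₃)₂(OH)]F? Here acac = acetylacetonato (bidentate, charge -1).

+5

1 fluoride outside the brackets (-1 each) → the complex ion is 1+.
Ligand charges: 1×H2O neutral; 2×N3 = -2; 1×acac = -1; 1×OH = -1; sum -4.
Ta + (-4) = 1+ ⇒ Ta is +5.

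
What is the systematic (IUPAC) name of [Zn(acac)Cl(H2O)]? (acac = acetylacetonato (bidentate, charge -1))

There is no counter-ion, so the complex is neutral overall.
Ligand charges: 1×chloro (-1 each), 1×aqua (neutral), 1×acetylacetonato (-1 each); total -2. So Zn + (-2) = 0, giving Zn = +2.
Ligands are named alphabetically: acetylacetonato before aqua before chloro.

(acetylacetonato)aquachlorozinc(II)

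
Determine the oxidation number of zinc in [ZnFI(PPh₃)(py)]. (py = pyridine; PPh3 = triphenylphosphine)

+2

No counter-ion: the bracketed complex is neutral.
Ligand charges: 1×py neutral; 1×I = -1; 1×F = -1; 1×PPh3 neutral; sum -2.
Zn + (-2) = 0 ⇒ Zn is +2.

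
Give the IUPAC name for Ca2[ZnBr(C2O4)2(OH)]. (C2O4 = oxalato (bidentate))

calcium bromohydroxodioxalatozincate(II)

The 2 calcium counter-ions carry a total charge of +4, so each complex ion is 4−.
Ligand charges: 1×bromo (-1 each), 1×hydroxo (-1 each), 2×oxalato (-2 each); total -6. So Zn + (-6) = 4−, giving Zn = +2.
The complex ion is anionic, so zinc takes the -ate form zincate(II).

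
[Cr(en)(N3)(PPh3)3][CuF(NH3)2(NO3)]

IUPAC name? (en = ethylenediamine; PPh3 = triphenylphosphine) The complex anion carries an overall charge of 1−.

azido(ethylenediamine)tris(triphenylphosphine)chromium(II) diamminefluoronitratocuprate(I)

The complex anion is given as 1−; its ligand charges sum to -2, so Cu = +1.
A 1:1 salt means the cation carries the equal and opposite charge, 1+.
Cation: ligand charges sum to -1; for the ion to be 1+, Cr = +2.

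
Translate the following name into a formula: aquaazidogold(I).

Ligands: 1 aqua (H2O, neutral), 1 azido (N3, -1). Ligand charge sum = -1.
With Au in oxidation state +1, the complex ion is [Au...].

[Au(H2O)(N3)]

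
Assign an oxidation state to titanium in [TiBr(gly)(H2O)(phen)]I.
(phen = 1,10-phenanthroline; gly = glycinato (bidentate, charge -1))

1 iodide outside the brackets (-1 each) → the complex ion is 1+.
Ligand charges: 1×H2O neutral; 1×phen neutral; 1×Br = -1; 1×gly = -1; sum -2.
Ti + (-2) = 1+ ⇒ Ti is +3.

+3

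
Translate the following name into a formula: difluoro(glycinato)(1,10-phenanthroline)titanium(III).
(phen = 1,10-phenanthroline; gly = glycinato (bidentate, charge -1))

Ligands: 1 1,10-phenanthroline (phen, neutral), 1 glycinato (gly, -1), 2 fluoro (F, -1). Ligand charge sum = -3.
With Ti in oxidation state +3, the complex ion is [Ti...].

[TiF2(gly)(phen)]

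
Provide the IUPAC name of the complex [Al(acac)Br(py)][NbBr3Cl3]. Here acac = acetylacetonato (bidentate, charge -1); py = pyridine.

Both ions are complex: the cation is named first with the plain metal name, the anion second with the -ate form; each ion's ligands are alphabetised independently.
Aluminium is always +3 in its complexes; the cation's ligand charges sum to -2, so the complex cation is 1+.
A 1:1 salt means the anion carries the equal and opposite charge, 1−.
Anion: ligand charges sum to -6; for the ion to be 1−, Nb = +5.

(acetylacetonato)bromo(pyridine)aluminium(III) tribromotrichloroniobate(V)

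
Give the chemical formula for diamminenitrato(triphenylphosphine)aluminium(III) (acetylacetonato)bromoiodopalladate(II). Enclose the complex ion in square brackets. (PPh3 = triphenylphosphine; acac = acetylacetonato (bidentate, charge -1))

Cation [Al…]: ligand charges -1, Al(III) ⇒ ion charge 2+.
Anion [Pd…]: ligand charges -3, Pd(II) ⇒ ion charge 1−.
One 2+ cation requires 2 of the 1− anion.

[Al(NH3)2(NO3)(PPh3)][Pd(acac)BrI]2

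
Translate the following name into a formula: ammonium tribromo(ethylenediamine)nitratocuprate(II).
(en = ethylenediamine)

Ligands: 1 nitrato (NO3, -1), 3 bromo (Br, -1), 1 ethylenediamine (en, neutral). Ligand charge sum = -4.
With Cu in oxidation state +2, the complex ion is [Cu...]^2−.
Charge balance with ammonium (+1) requires 1 complex ion per 2 ammonium.

(NH4)2[CuBr3(en)(NO3)]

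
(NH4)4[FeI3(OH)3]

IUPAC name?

The 4 ammonium counter-ions carry a total charge of +4, so each complex ion is 4−.
Ligand charges: 3×iodo (-1 each), 3×hydroxo (-1 each); total -6. So Fe + (-6) = 4−, giving Fe = +2.
Ligands are named alphabetically: hydroxo before iodo.
The complex ion is anionic, so iron takes the -ate form ferrate(II).

ammonium trihydroxotriiodoferrate(II)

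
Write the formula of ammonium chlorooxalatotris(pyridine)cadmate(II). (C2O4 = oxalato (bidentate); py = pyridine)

NH4[Cd(C2O4)Cl(py)3]

Ligands: 1 chloro (Cl, -1), 1 oxalato (C2O4, -2), 3 pyridine (py, neutral). Ligand charge sum = -3.
Charge balance with ammonium (+1) requires 1 complex ion per 1 ammonium.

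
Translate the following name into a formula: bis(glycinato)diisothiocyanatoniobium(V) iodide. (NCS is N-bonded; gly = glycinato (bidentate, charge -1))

Ligands: 2 isothiocyanato (NCS, -1), 2 glycinato (gly, -1). Ligand charge sum = -4.
With Nb in oxidation state +5, the complex ion is [Nb...]^1+.
Charge balance with iodide (-1) requires 1 complex ion per 1 iodide.

[Nb(gly)2(NCS)2]I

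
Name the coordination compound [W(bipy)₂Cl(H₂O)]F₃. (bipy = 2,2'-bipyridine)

The 3 fluoride counter-ions carry a total charge of -3, so each complex ion is 3+.
Ligand charges: 1×aqua (neutral), 2×2,2'-bipyridine (neutral), 1×chloro (-1 each); total -1. So W + (-1) = 3+, giving W = +4.
Ligands are named alphabetically: aqua before bipyridine before chloro.

aquabis(2,2'-bipyridine)chlorotungsten(IV) fluoride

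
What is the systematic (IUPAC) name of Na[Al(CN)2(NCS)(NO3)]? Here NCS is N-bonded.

The 1 sodium counter-ion carries a total charge of +1, so each complex ion is 1−.
Ligand charges: 1×nitrato (-1 each), 2×cyano (-1 each), 1×isothiocyanato (-1 each); total -4. So Al + (-4) = 1−, giving Al = +3.
Ligands are named alphabetically: cyano before isothiocyanato before nitrato.
The complex ion is anionic, so aluminium takes the -ate form aluminate(III).

sodium dicyanoisothiocyanatonitratoaluminate(III)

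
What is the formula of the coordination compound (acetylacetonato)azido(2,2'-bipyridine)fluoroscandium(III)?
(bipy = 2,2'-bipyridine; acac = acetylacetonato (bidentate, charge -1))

Ligands: 1 2,2'-bipyridine (bipy, neutral), 1 azido (N3, -1), 1 acetylacetonato (acac, -1), 1 fluoro (F, -1). Ligand charge sum = -3.
With Sc in oxidation state +3, the complex ion is [Sc...].

[Sc(acac)(bipy)F(N3)]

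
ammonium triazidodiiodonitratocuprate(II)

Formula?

(NH4)4[CuI2(N3)3(NO3)]

Ligands: 1 nitrato (NO3, -1), 2 iodo (I, -1), 3 azido (N3, -1). Ligand charge sum = -6.
With Cu in oxidation state +2, the complex ion is [Cu...]^4−.
Charge balance with ammonium (+1) requires 1 complex ion per 4 ammonium.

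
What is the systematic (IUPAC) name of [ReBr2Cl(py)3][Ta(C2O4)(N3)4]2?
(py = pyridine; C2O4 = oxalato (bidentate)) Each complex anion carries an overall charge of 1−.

dibromochlorotris(pyridine)rhenium(V) tetraazidooxalatotantalate(V)

Both ions are complex: the cation is named first with the plain metal name, the anion second with the -ate form; each ion's ligands are alphabetised independently.
The complex anion is given as 1−; its ligand charges sum to -6, so Ta = +5.
With 2 anions per cation, the cation must be 2×1 = 2+.
Cation: ligand charges sum to -3; for the ion to be 2+, Re = +5.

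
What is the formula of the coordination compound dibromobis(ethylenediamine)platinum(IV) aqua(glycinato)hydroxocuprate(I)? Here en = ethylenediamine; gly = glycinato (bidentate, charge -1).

Cation [Pt…]: ligand charges -2, Pt(IV) ⇒ ion charge 2+.
Anion [Cu…]: ligand charges -2, Cu(I) ⇒ ion charge 1−.
One 2+ cation requires 2 of the 1− anion.

[PtBr2(en)2][Cu(gly)(H2O)(OH)]2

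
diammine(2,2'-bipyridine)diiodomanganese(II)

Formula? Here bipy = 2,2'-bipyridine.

Ligands: 2 iodo (I, -1), 2 ammine (NH3, neutral), 1 2,2'-bipyridine (bipy, neutral). Ligand charge sum = -2.
With Mn in oxidation state +2, the complex ion is [Mn...].

[Mn(bipy)I2(NH3)2]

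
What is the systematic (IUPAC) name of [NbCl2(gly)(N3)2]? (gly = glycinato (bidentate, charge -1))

There is no counter-ion, so the complex is neutral overall.
Ligand charges: 2×azido (-1 each), 2×chloro (-1 each), 1×glycinato (-1 each); total -5. So Nb + (-5) = 0, giving Nb = +5.
Ligands are named alphabetically: azido before chloro before glycinato.

diazidodichloro(glycinato)niobium(V)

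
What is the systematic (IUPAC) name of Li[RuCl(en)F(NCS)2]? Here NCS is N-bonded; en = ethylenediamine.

The 1 lithium counter-ion carries a total charge of +1, so each complex ion is 1−.
Ligand charges: 2×isothiocyanato (-1 each), 1×fluoro (-1 each), 1×ethylenediamine (neutral), 1×chloro (-1 each); total -4. So Ru + (-4) = 1−, giving Ru = +3.
The complex ion is anionic, so ruthenium takes the -ate form ruthenate(III).

lithium chloro(ethylenediamine)fluorodiisothiocyanatoruthenate(III)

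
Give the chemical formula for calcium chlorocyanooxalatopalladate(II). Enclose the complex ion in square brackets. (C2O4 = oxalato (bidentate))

Ligands: 1 cyano (CN, -1), 1 oxalato (C2O4, -2), 1 chloro (Cl, -1). Ligand charge sum = -4.
Charge balance with calcium (+2) requires 1 complex ion per 1 calcium.

Ca[Pd(C2O4)Cl(CN)]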